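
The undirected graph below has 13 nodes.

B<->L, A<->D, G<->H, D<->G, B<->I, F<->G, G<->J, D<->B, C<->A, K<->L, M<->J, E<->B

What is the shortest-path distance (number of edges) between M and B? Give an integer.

4

One shortest route is M – J – G – D – B, which uses 4 edges, and at distance 3 from M we only reach {D, F, H}, which does not include B. So d(M,B) = 4.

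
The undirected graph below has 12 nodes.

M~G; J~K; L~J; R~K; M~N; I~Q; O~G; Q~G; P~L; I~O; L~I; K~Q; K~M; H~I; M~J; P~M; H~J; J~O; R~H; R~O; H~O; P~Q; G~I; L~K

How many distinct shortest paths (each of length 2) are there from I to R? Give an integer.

The shortest distance is 2. The length-2 paths are: I–H–R; I–O–R.
That gives 2 distinct shortest paths.

2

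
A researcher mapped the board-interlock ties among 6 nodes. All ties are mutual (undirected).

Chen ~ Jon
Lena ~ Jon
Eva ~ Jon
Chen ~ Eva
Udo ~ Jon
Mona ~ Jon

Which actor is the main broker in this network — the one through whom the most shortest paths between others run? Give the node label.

Unnormalized betweenness of each node: Chen:0, Eva:0, Jon:9, Lena:0, Mona:0, Udo:0.
Jon has the largest value, 9, making it the main broker — the node through which the most shortest paths run.

Jon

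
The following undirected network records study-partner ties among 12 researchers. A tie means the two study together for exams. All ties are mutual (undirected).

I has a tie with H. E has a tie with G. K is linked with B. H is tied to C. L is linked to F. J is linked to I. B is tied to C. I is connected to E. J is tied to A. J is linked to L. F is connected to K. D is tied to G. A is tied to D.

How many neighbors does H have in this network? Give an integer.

H is directly tied to C and I. That is 2 neighbors, so the degree of H is 2.

2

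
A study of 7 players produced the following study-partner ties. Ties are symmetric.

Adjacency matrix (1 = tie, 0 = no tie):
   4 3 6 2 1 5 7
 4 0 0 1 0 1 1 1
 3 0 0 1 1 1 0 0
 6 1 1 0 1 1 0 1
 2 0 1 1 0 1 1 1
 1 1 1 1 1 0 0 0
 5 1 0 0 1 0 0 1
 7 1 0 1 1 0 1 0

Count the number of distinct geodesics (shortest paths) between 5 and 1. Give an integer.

The shortest distance is 2. The length-2 paths are: 5–4–1; 5–2–1.
That gives 2 distinct shortest paths.

2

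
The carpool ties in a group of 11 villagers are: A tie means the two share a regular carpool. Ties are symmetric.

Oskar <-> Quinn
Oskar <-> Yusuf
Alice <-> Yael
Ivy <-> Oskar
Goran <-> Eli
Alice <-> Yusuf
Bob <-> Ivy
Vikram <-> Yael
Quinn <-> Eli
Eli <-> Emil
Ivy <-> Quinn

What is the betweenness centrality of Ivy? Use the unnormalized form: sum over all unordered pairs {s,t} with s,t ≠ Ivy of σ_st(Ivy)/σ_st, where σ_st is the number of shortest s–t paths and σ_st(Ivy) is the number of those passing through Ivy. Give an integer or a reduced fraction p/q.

9

Pairs whose geodesics pass through Ivy — Bob–Alice: 1; Bob–Vikram: 1; Bob–Yael: 1; Bob–Emil: 1; Bob–Quinn: 1; Bob–Eli: 1; Bob–Goran: 1; Bob–Yusuf: 1; Bob–Oskar: 1.
All other pairs contribute 0.
Summing the contributions gives betweenness(Ivy) = 9.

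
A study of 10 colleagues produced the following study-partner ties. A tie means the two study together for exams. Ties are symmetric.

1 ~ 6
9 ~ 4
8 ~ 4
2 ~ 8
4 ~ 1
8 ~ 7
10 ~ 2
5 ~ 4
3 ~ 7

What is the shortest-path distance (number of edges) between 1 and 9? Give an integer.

One shortest route is 1 – 4 – 9, which uses 2 edges, and 1 and 9 are not directly tied, so nothing shorter exists. So d(1,9) = 2.

2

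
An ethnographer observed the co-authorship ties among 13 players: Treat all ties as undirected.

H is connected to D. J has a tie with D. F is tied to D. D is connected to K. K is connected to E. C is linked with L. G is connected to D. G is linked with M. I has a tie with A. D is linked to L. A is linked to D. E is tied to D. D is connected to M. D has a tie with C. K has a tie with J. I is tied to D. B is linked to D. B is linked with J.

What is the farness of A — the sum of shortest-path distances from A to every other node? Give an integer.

22

Distances from A: B:2, C:2, D:1, E:2, F:2, G:2, H:2, I:1, J:2, K:2, L:2, M:2.
Sum = 2 + 2 + 1 + 2 + 2 + 2 + 2 + 1 + 2 + 2 + 2 + 2 = 22.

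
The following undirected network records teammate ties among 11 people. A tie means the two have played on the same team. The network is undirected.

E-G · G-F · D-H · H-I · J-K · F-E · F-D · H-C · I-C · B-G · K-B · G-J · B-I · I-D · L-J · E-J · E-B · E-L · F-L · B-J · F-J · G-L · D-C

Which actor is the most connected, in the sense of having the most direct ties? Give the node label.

Degrees — B:5, C:3, D:4, E:5, F:5, G:5, H:3, I:4, J:6, K:2, L:4.
The maximum is 6, attained only by J.

J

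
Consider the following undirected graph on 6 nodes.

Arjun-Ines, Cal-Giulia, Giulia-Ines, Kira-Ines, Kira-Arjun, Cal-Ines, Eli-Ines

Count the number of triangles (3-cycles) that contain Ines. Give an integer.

2

Ines's neighbors: Arjun, Cal, Eli, Giulia, and Kira.
Neighbor pairs that are themselves tied: Ines–Arjun–Kira; Ines–Cal–Giulia. Each forms one triangle with Ines, for 2 in total.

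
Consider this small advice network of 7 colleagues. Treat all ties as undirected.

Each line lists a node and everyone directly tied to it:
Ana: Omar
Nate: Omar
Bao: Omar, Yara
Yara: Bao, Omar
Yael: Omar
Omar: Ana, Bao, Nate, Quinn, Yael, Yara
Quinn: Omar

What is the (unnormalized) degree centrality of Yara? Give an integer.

Yara is directly tied to Bao and Omar. That is 2 neighbors, so the degree of Yara is 2.

2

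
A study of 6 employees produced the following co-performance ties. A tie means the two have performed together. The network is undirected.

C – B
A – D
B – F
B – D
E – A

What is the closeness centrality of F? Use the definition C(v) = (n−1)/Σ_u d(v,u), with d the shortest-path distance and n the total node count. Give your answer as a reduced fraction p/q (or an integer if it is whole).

5/12

Distances from F: A:3, B:1, C:2, D:2, E:4. Sum = 12.
n = 6, so closeness = 5/12.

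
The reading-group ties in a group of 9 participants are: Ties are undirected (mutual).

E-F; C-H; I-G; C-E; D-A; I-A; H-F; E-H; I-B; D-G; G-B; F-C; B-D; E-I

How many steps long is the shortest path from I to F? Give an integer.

One shortest route is I – E – F, which uses 2 edges, and I and F are not directly tied, so nothing shorter exists. So d(I,F) = 2.

2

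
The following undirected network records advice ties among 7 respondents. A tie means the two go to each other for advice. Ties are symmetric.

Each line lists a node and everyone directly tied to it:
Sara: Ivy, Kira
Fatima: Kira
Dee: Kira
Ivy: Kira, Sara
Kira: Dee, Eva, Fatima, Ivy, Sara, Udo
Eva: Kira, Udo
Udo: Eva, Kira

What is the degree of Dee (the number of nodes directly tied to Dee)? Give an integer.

Dee is directly tied to Kira. That is 1 neighbor, so the degree of Dee is 1.

1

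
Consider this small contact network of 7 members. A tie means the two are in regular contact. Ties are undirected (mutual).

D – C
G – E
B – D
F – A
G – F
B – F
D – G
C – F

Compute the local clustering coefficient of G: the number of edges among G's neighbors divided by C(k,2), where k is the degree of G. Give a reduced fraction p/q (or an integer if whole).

0

G's neighbors: D, E, and F (k = 3).
Possible neighbor pairs: C(3,2) = 3. Edges among them: none → e = 0.
Clustering(G) = 0/3 = 0.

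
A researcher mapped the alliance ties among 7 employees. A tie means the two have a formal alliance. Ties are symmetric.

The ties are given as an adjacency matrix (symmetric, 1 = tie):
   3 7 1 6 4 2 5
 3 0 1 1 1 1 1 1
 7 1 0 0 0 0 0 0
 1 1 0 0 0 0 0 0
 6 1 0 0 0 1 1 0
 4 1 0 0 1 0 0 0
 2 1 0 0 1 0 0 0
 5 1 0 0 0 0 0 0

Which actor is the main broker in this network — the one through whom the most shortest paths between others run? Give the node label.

Unnormalized betweenness of each node: 1:0, 2:0, 3:25/2, 4:0, 5:0, 6:1/2, 7:0.
3 has the largest value, 25/2, making it the main broker — the node through which the most shortest paths run.

3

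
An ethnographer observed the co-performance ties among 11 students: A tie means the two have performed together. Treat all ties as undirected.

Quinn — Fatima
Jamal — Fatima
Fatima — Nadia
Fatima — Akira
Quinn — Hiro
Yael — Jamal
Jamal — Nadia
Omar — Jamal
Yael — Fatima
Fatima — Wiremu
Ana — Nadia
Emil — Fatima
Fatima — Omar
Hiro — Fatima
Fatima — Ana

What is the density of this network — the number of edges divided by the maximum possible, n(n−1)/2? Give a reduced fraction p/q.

There are 15 edges and 11 nodes, so the maximum possible is C(11,2) = 55.
Density = 15/55 = 3/11.

3/11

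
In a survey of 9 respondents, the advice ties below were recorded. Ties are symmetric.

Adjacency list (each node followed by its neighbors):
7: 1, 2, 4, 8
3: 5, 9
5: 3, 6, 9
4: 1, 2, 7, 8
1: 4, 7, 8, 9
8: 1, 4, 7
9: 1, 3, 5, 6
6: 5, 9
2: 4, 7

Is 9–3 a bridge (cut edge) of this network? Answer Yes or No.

No

Even without that edge, 9 still reaches 3 via 9 – 5 – 3, so the network stays connected. Not a bridge.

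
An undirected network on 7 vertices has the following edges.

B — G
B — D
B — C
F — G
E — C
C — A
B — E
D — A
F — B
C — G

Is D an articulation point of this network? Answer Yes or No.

Even without D, every remaining node can still reach every other (the residual graph is connected), so D is not a cut vertex.

No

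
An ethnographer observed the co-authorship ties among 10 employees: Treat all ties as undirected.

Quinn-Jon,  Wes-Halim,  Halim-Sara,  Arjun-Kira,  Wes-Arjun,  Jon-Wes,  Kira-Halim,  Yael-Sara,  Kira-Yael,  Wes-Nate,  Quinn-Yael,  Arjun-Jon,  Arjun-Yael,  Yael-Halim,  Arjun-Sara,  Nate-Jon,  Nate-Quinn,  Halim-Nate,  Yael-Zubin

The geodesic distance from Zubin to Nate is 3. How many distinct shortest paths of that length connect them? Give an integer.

2

The shortest distance is 3. The length-3 paths are: Zubin–Yael–Halim–Nate; Zubin–Yael–Quinn–Nate.
That gives 2 distinct shortest paths.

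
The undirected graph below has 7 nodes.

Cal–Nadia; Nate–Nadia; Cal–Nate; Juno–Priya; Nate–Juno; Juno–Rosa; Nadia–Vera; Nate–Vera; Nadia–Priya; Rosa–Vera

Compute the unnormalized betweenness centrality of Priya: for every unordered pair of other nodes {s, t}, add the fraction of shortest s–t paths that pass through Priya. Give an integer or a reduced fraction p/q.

1/2

Pairs whose geodesics pass through Priya — Juno–Nadia: 1/2.
All other pairs contribute 0.
Summing the contributions gives betweenness(Priya) = 1/2.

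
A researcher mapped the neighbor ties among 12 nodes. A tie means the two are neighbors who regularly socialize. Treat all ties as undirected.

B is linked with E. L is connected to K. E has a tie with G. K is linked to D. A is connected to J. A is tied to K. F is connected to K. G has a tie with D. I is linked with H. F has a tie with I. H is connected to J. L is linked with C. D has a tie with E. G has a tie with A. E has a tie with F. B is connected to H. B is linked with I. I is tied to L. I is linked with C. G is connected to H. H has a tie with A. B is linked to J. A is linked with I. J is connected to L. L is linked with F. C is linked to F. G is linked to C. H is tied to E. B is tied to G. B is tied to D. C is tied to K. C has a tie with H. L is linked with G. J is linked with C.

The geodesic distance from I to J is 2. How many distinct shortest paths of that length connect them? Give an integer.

5

The shortest distance is 2. The length-2 paths are: I–H–J; I–C–J; I–L–J; I–B–J; I–A–J.
That gives 5 distinct shortest paths.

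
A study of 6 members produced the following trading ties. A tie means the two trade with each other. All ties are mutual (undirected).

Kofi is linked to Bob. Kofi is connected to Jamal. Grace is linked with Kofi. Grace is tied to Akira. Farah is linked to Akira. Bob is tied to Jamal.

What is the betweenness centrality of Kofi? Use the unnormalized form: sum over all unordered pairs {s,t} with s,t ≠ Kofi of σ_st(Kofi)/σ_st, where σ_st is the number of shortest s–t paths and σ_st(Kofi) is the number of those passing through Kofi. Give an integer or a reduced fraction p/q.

6

Pairs whose geodesics pass through Kofi — Jamal–Grace: 1; Jamal–Akira: 1; Jamal–Farah: 1; Bob–Grace: 1; Bob–Akira: 1; Bob–Farah: 1.
All other pairs contribute 0.
Summing the contributions gives betweenness(Kofi) = 6.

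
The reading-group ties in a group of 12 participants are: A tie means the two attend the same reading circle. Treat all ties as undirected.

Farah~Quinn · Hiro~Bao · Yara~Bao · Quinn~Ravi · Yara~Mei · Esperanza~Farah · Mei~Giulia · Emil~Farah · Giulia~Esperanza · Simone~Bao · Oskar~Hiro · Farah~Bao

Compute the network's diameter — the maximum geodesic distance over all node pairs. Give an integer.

Eccentricity of each node (its greatest distance to any other): Bao:3, Emil:4, Esperanza:4, Farah:3, Giulia:5, Hiro:4, Mei:5, Oskar:5, Quinn:4, Ravi:5, Simone:4, Yara:4.
The maximum eccentricity is 5, realized for instance by the pair Giulia–Oskar via Giulia – Mei – Yara – Bao – Hiro – Oskar. So the diameter is 5.

5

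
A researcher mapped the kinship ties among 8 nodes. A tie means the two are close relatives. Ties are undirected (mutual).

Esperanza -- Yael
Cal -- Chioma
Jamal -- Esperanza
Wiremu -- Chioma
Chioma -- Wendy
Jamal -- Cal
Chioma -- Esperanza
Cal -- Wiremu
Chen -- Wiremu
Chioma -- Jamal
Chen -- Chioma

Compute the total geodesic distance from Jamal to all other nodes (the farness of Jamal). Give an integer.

11

Distances from Jamal: Cal:1, Chen:2, Chioma:1, Esperanza:1, Wendy:2, Wiremu:2, Yael:2.
Sum = 1 + 2 + 1 + 1 + 2 + 2 + 2 = 11.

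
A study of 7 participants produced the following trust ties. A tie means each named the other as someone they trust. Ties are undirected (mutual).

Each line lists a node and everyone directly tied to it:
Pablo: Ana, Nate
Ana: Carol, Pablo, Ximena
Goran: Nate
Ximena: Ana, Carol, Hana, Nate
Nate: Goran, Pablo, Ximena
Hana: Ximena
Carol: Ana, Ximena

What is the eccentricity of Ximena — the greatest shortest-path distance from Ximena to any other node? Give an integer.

Distances from Ximena: Ana:1, Carol:1, Goran:2, Hana:1, Nate:1, Pablo:2.
The largest is 2 (to Pablo and Goran), so the eccentricity of Ximena is 2.

2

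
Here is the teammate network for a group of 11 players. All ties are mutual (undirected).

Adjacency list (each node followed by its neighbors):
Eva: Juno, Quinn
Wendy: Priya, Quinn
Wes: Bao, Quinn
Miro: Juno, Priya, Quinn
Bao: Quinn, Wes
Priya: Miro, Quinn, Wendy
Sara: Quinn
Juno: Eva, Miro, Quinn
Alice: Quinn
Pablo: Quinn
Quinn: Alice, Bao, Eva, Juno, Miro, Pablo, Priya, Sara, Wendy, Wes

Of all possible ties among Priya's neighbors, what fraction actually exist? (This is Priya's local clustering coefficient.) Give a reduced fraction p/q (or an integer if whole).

Priya's neighbors: Miro, Quinn, and Wendy (k = 3).
Possible neighbor pairs: C(3,2) = 3. Edges among them: Miro–Quinn, Quinn–Wendy → e = 2.
Clustering(Priya) = 2/3.

2/3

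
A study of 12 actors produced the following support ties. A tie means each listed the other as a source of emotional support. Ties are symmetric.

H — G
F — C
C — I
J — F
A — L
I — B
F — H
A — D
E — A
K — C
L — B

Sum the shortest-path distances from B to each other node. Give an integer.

Distances from B: A:2, C:2, D:3, E:3, F:3, G:5, H:4, I:1, J:4, K:3, L:1.
Sum = 2 + 2 + 3 + 3 + 3 + 5 + 4 + 1 + 4 + 3 + 1 = 31.

31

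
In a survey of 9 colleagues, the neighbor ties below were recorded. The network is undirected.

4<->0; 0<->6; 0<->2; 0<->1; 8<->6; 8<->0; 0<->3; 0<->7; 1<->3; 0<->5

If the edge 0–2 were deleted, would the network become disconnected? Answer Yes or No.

Without the 0–2 edge there is no alternate route between 0 and 2, so the network disconnects. It is a bridge.

Yes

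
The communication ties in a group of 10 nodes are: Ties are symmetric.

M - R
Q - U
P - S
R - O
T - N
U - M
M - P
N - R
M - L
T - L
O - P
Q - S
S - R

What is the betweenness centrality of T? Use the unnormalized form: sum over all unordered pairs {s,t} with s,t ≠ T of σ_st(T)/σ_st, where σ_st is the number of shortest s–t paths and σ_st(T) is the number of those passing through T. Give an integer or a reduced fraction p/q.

1

Pairs whose geodesics pass through T — L–N: 1.
All other pairs contribute 0.
Summing the contributions gives betweenness(T) = 1.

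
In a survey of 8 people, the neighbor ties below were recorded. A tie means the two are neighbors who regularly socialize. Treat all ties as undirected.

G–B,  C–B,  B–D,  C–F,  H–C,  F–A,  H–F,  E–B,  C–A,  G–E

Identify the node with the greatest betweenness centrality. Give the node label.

B

Unnormalized betweenness of each node: A:0, B:14, C:25/2, D:0, E:0, F:1/2, G:0, H:0.
B has the largest value, 14, making it the main broker — the node through which the most shortest paths run.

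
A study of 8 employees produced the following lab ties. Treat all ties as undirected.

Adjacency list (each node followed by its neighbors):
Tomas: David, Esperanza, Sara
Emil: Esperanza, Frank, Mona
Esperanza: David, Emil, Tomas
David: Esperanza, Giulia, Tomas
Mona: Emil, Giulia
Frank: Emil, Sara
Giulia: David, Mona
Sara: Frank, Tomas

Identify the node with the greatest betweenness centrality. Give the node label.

Emil

Unnormalized betweenness of each node: David:7/2, Emil:6, Esperanza:3, Frank:2, Giulia:3/2, Mona:2, Sara:3/2, Tomas:7/2.
Emil has the largest value, 6, making it the main broker — the node through which the most shortest paths run.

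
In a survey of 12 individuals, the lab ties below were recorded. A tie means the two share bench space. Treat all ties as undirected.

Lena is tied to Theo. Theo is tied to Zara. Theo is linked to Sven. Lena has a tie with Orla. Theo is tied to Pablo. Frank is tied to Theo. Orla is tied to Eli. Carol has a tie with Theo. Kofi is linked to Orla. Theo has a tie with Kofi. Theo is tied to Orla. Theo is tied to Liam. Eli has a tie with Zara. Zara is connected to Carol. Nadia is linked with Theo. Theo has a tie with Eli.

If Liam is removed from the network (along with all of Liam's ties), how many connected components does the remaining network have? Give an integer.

Liam's neighbors (Theo) remain reachable from one another through other ties, so the rest of the network stays in one piece.

1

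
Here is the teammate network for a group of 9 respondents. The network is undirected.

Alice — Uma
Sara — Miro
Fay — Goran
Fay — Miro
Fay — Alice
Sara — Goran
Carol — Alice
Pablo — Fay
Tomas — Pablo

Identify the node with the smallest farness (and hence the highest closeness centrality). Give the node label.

Fay

Farness (sum of distances to all others) for each node — Alice:15, Carol:22, Fay:12, Goran:17, Miro:17, Pablo:17, Sara:22, Tomas:24, Uma:22.
The smallest farness is 12, for Fay, so Fay has the highest closeness.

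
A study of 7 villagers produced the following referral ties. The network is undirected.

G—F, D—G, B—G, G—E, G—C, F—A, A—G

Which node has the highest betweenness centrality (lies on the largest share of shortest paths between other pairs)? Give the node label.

G

Unnormalized betweenness of each node: A:0, B:0, C:0, D:0, E:0, F:0, G:14.
G has the largest value, 14, making it the main broker — the node through which the most shortest paths run.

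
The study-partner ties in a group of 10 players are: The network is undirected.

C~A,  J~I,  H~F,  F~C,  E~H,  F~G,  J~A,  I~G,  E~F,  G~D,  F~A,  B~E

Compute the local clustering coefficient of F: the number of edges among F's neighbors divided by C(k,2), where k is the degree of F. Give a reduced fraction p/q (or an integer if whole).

1/5

F's neighbors: A, C, E, G, and H (k = 5).
Possible neighbor pairs: C(5,2) = 10. Edges among them: A–C, E–H → e = 2.
Clustering(F) = 2/10 = 1/5.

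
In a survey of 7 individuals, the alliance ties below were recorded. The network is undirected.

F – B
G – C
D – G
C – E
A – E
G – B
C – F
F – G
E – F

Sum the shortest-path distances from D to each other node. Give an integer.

Distances from D: A:4, B:2, C:2, E:3, F:2, G:1.
Sum = 4 + 2 + 2 + 3 + 2 + 1 = 14.

14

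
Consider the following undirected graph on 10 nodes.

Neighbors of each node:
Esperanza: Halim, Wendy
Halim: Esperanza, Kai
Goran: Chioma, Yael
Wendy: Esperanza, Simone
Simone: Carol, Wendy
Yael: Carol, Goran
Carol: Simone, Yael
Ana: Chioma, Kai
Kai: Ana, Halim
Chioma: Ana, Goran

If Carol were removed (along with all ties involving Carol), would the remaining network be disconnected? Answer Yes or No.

Even without Carol, every remaining node can still reach every other (the residual graph is connected), so Carol is not a cut vertex.

No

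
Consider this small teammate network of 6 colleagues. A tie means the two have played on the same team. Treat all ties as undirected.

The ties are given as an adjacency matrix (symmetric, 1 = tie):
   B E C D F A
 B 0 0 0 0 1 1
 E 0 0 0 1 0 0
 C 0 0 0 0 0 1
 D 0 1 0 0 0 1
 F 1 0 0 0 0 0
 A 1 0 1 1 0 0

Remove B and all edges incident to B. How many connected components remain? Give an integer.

Without B, the remaining ties split the others into: {A, C, D, E}; {F}.
That's 2 separate components.

2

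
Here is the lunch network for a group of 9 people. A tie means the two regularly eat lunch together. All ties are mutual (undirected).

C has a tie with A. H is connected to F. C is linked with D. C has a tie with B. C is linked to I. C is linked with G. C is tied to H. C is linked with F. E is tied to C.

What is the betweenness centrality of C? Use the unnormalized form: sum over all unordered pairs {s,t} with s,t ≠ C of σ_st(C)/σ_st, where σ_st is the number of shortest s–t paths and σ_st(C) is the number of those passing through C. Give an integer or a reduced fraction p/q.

27

Pairs whose geodesics pass through C — A–H: 1; A–I: 1; A–D: 1; A–G: 1; A–B: 1; A–E: 1; A–F: 1; H–I: 1; H–D: 1; H–G: 1; H–B: 1; H–E: 1; I–D: 1; I–G: 1 … (+13 more pairs).
All other pairs contribute 0.
Summing the contributions gives betweenness(C) = 27.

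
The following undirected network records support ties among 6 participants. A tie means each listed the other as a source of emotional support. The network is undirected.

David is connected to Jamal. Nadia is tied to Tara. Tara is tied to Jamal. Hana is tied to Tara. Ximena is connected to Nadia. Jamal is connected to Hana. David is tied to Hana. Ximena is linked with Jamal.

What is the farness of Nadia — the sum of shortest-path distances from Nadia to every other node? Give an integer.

Distances from Nadia: David:3, Hana:2, Jamal:2, Tara:1, Ximena:1.
Sum = 3 + 2 + 2 + 1 + 1 = 9.

9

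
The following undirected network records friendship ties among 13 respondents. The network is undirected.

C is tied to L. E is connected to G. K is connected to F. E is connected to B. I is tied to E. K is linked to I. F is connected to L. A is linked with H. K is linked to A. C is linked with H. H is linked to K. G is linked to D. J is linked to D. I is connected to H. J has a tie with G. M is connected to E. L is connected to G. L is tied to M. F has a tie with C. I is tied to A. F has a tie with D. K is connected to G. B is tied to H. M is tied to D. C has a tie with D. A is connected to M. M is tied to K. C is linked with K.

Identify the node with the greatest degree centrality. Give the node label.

Degrees — A:4, B:2, C:5, D:5, E:4, F:4, G:5, H:5, I:4, J:2, K:7, L:4, M:5.
The maximum is 7, attained only by K.

K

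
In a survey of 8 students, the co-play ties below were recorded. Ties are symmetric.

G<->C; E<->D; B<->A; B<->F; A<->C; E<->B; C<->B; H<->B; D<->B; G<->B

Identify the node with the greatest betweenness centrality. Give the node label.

B

Unnormalized betweenness of each node: A:0, B:35/2, C:1/2, D:0, E:0, F:0, G:0, H:0.
B has the largest value, 35/2, making it the main broker — the node through which the most shortest paths run.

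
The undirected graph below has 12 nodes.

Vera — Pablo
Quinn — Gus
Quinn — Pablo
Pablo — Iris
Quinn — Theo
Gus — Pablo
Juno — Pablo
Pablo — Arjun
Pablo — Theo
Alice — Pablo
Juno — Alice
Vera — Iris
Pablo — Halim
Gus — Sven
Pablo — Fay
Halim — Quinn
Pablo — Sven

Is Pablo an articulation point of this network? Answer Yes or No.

Removing Pablo leaves {Alice and Juno} with no path to {Gus, Halim, Quinn, Sven, and Theo}, so the network splits into 5 components. Pablo is a cut vertex.

Yes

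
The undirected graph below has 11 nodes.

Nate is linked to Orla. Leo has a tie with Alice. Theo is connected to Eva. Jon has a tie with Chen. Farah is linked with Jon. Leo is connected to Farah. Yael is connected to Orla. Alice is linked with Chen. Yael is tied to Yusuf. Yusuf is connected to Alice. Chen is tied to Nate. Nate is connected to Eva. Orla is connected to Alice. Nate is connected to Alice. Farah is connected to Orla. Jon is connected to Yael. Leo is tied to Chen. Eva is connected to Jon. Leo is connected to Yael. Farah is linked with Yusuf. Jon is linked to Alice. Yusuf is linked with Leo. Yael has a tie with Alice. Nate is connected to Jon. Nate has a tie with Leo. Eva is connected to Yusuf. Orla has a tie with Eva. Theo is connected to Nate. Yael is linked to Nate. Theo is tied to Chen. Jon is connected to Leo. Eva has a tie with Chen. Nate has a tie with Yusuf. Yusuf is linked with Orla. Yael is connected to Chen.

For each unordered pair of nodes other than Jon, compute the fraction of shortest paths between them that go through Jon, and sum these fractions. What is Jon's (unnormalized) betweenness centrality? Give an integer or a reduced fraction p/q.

77/30

Pairs whose geodesics pass through Jon — Eva–Alice: 1/5; Eva–Farah: 1/3; Eva–Yael: 1/5; Eva–Leo: 1/4; Alice–Farah: 1/4; Chen–Farah: 1/2; Farah–Nate: 1/4; Farah–Yael: 1/4; Farah–Theo: 3/9.
All other pairs contribute 0.
Summing the contributions gives betweenness(Jon) = 77/30.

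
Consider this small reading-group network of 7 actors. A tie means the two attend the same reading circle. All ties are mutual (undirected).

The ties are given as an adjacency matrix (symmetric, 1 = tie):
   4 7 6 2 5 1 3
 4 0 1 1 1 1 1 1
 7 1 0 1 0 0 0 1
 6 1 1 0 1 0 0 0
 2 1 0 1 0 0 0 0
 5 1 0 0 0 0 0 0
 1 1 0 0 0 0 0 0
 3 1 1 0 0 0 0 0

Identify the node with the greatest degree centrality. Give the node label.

4

Degrees — 1:1, 2:2, 3:2, 4:6, 5:1, 6:3, 7:3.
The maximum is 6, attained only by 4.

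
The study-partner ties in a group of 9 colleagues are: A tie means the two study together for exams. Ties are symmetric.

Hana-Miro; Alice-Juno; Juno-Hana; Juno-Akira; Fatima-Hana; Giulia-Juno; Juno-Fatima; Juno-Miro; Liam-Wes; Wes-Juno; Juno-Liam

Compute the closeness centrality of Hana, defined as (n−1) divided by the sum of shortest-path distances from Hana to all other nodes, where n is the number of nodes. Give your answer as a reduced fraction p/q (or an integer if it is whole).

8/13

Distances from Hana: Akira:2, Alice:2, Fatima:1, Giulia:2, Juno:1, Liam:2, Miro:1, Wes:2. Sum = 13.
n = 9, so closeness = 8/13.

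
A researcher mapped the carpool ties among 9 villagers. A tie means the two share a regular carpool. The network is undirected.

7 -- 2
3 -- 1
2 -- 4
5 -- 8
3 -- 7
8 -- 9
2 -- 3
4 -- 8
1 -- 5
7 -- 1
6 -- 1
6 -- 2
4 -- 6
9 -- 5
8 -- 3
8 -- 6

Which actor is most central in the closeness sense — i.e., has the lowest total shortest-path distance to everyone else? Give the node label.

8

Farness (sum of distances to all others) for each node — 1:12, 2:14, 3:12, 4:13, 5:14, 6:12, 7:14, 8:11, 9:16.
The smallest farness is 11, for 8, so 8 has the highest closeness.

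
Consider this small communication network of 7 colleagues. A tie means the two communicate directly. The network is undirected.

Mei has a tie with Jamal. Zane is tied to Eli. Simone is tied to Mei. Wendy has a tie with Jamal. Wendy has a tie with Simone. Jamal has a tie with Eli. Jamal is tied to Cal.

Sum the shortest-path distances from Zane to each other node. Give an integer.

Distances from Zane: Cal:3, Eli:1, Jamal:2, Mei:3, Simone:4, Wendy:3.
Sum = 3 + 1 + 2 + 3 + 4 + 3 = 16.

16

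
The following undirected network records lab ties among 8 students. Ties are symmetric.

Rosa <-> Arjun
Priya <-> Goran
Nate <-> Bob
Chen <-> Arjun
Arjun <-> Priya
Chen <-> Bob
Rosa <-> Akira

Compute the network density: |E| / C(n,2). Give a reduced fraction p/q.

1/4

There are 7 edges and 8 nodes, so the maximum possible is C(8,2) = 28.
Density = 7/28 = 1/4.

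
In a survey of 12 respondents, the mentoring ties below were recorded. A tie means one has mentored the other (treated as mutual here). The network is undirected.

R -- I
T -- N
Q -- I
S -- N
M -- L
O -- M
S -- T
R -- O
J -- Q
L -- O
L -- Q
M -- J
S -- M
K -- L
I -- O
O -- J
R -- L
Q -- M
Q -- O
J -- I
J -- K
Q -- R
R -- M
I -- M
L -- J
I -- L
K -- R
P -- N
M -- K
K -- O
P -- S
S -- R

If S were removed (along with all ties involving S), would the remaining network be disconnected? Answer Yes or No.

Yes

Removing S leaves {N, P, and T} with no path to {I, J, K, L, M, O, Q, and R}, so the network splits into 2 components. S is a cut vertex.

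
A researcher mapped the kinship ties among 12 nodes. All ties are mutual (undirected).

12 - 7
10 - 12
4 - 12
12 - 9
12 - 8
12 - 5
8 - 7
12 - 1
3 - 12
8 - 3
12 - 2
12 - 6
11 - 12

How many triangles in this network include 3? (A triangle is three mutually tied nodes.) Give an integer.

1

3's neighbors: 8 and 12.
Neighbor pairs that are themselves tied: 3–8–12. Each forms one triangle with 3, for 1 in total.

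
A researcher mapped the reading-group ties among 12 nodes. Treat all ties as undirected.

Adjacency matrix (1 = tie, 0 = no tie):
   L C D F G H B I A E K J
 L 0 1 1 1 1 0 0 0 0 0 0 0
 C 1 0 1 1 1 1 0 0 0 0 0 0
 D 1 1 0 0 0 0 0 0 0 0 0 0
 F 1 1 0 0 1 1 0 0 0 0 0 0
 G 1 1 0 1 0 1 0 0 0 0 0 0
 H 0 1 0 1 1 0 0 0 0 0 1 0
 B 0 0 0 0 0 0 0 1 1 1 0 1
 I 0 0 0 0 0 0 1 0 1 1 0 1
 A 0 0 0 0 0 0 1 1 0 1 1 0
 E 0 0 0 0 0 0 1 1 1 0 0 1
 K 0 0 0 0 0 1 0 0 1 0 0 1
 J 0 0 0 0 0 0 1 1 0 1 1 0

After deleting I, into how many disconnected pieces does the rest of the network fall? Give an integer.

1

I's neighbors (A, B, E, and J) remain reachable from one another through other ties, so the rest of the network stays in one piece.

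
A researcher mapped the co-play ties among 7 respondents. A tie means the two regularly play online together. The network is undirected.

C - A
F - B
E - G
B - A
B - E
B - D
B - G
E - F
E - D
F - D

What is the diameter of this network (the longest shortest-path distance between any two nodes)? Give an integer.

3

Eccentricity of each node (its greatest distance to any other): A:2, B:2, C:3, D:3, E:3, F:3, G:3.
The maximum eccentricity is 3, realized for instance by the pair F–C via F – B – A – C. So the diameter is 3.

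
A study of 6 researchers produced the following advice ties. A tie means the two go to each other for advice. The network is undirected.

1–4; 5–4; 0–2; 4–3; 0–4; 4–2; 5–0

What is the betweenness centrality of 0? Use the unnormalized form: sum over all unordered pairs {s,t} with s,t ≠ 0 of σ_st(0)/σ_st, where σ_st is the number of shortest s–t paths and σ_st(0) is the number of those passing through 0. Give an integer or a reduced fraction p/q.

1/2

Pairs whose geodesics pass through 0 — 2–5: 1/2.
All other pairs contribute 0.
Summing the contributions gives betweenness(0) = 1/2.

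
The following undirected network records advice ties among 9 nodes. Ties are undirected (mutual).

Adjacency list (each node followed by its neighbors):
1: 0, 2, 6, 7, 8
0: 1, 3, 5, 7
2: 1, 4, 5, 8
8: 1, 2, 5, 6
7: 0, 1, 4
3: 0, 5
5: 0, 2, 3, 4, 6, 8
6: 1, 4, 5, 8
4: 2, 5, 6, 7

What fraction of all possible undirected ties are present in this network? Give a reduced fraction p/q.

1/2

There are 18 edges and 9 nodes, so the maximum possible is C(9,2) = 36.
Density = 18/36 = 1/2.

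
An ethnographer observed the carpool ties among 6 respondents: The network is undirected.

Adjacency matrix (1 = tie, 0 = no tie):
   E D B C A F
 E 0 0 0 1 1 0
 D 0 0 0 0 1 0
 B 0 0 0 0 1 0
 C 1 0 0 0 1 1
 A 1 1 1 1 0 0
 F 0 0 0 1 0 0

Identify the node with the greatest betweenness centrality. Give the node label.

A

Unnormalized betweenness of each node: A:7, B:0, C:4, D:0, E:0, F:0.
A has the largest value, 7, making it the main broker — the node through which the most shortest paths run.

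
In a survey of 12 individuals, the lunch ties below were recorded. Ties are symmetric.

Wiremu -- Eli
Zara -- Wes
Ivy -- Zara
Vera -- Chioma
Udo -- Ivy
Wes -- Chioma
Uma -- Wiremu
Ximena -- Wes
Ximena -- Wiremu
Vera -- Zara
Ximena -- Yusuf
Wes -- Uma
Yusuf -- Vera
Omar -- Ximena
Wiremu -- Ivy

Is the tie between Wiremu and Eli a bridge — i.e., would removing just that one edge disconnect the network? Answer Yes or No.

Without the Wiremu–Eli edge there is no alternate route between Wiremu and Eli, so the network disconnects. It is a bridge.

Yes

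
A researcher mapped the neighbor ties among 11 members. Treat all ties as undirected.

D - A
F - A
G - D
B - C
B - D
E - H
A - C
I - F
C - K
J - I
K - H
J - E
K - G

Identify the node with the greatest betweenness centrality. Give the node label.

Unnormalized betweenness of each node: A:38/3, B:1/2, C:29/3, D:35/6, E:35/6, F:55/6, G:3, H:53/6, I:37/6, J:9/2, K:77/6.
K has the largest value, 77/6, making it the main broker — the node through which the most shortest paths run.

K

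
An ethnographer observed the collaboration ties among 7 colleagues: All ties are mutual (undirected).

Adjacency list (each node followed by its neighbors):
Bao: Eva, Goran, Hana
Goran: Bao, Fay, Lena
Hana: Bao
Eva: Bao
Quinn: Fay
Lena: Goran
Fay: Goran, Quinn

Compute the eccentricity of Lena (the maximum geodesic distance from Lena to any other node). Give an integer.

Distances from Lena: Bao:2, Eva:3, Fay:2, Goran:1, Hana:3, Quinn:3.
The largest is 3 (to Eva, Hana, and Quinn), so the eccentricity of Lena is 3.

3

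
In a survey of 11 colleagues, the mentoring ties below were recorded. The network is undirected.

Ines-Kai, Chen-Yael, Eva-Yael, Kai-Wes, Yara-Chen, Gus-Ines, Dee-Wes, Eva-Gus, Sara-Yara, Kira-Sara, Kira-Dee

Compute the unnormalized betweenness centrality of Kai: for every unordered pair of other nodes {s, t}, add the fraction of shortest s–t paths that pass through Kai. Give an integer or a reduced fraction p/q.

Pairs whose geodesics pass through Kai — Dee–Ines: 1; Dee–Gus: 1; Dee–Eva: 1; Wes–Ines: 1; Wes–Gus: 1; Wes–Eva: 1; Wes–Yael: 1; Ines–Sara: 1; Ines–Kira: 1; Gus–Kira: 1.
All other pairs contribute 0.
Summing the contributions gives betweenness(Kai) = 10.

10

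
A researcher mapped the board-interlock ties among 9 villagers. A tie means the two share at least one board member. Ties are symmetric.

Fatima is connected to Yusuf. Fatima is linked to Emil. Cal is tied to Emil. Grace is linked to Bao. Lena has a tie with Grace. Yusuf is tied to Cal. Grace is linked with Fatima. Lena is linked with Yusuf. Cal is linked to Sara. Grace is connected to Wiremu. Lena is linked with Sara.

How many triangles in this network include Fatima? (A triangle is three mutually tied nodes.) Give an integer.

Fatima's neighbors are Emil, Grace, and Yusuf, but none of them are tied to each other, so no triangle contains Fatima.

0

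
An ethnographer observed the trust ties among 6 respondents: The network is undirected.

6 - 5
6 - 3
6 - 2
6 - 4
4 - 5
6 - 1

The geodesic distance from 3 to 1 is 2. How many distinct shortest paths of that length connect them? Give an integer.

The shortest distance is 2, and the only length-2 path is 3–6–1. So there is exactly 1 shortest path.

1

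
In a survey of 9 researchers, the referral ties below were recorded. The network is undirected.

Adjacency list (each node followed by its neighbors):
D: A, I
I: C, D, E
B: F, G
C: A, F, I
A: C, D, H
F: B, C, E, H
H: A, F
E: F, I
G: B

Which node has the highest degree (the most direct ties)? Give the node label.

Degrees — A:3, B:2, C:3, D:2, E:2, F:4, G:1, H:2, I:3.
The maximum is 4, attained only by F.

F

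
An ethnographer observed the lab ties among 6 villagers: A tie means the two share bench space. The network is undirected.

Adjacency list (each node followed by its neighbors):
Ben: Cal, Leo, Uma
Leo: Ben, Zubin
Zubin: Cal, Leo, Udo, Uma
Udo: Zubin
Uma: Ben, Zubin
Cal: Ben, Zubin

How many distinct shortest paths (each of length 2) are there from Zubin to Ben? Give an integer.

3

The shortest distance is 2. The length-2 paths are: Zubin–Leo–Ben; Zubin–Uma–Ben; Zubin–Cal–Ben.
That gives 3 distinct shortest paths.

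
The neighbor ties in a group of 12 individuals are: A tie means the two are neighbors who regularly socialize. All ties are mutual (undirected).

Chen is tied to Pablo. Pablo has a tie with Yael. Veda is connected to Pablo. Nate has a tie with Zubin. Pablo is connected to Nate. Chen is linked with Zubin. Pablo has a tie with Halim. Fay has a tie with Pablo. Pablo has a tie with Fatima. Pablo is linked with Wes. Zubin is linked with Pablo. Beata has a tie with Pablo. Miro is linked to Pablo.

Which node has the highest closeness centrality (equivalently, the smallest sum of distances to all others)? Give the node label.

Farness (sum of distances to all others) for each node — Beata:21, Chen:20, Fatima:21, Fay:21, Halim:21, Miro:21, Nate:20, Pablo:11, Veda:21, Wes:21, Yael:21, Zubin:19.
The smallest farness is 11, for Pablo, so Pablo has the highest closeness.

Pablo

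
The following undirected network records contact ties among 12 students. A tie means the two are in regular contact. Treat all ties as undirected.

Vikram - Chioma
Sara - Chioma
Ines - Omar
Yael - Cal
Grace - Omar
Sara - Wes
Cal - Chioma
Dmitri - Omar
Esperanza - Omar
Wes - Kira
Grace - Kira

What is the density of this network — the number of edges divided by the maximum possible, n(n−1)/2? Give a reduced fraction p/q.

1/6

There are 11 edges and 12 nodes, so the maximum possible is C(12,2) = 66.
Density = 11/66 = 1/6.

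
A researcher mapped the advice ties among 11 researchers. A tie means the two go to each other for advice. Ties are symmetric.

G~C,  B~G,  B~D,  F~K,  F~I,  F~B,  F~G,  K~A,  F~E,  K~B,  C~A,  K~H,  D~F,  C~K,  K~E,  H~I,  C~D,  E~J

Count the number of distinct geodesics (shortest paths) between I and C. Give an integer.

4

The shortest distance is 3. The length-3 paths are: I–H–K–C; I–F–K–C; I–F–D–C; I–F–G–C.
That gives 4 distinct shortest paths.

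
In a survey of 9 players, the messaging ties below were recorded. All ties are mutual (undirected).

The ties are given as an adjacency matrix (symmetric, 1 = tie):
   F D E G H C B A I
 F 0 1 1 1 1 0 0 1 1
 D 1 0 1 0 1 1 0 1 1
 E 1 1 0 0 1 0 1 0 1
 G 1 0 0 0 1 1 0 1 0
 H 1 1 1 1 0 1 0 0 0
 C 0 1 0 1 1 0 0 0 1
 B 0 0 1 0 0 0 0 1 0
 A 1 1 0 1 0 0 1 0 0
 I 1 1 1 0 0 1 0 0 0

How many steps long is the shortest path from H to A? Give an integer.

2

One shortest route is H – F – A, which uses 2 edges, and H and A are not directly tied, so nothing shorter exists. So d(H,A) = 2.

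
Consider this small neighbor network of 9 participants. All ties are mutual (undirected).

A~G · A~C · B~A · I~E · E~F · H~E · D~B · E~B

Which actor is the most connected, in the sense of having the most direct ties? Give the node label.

E

Degrees — A:3, B:3, C:1, D:1, E:4, F:1, G:1, H:1, I:1.
The maximum is 4, attained only by E.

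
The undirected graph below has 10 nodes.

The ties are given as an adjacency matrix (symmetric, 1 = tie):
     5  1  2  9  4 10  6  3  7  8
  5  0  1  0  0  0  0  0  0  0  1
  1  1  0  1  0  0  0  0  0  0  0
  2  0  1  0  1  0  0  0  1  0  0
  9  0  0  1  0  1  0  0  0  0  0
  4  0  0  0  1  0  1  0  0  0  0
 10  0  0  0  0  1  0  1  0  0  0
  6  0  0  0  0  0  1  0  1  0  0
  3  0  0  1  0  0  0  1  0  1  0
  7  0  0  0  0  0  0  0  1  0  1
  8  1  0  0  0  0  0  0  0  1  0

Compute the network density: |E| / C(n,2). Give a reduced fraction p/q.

There are 11 edges and 10 nodes, so the maximum possible is C(10,2) = 45.
Density = 11/45.

11/45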